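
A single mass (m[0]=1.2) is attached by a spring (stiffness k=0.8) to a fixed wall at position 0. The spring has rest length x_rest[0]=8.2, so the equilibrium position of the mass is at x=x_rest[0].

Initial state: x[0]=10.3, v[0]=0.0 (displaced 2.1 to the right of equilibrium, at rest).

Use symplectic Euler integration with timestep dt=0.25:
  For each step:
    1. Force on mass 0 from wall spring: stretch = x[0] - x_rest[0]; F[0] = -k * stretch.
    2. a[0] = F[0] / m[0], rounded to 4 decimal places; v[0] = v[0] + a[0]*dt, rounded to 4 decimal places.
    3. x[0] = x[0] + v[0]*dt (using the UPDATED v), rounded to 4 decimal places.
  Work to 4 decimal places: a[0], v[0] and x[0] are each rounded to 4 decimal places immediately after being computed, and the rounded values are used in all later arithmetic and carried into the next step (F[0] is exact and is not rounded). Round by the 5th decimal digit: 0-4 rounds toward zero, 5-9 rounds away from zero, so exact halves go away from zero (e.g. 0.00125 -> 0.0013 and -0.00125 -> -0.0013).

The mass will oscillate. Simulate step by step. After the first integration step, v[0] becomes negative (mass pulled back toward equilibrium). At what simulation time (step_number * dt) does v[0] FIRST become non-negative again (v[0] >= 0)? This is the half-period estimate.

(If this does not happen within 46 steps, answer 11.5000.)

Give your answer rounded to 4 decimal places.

Answer: 4.0000

Derivation:
Step 0: x=[10.3000] v=[0.0000]
Step 1: x=[10.2125] v=[-0.3500]
Step 2: x=[10.0412] v=[-0.6854]
Step 3: x=[9.7931] v=[-0.9923]
Step 4: x=[9.4787] v=[-1.2578]
Step 5: x=[9.1110] v=[-1.4709]
Step 6: x=[8.7053] v=[-1.6227]
Step 7: x=[8.2786] v=[-1.7069]
Step 8: x=[7.8486] v=[-1.7200]
Step 9: x=[7.4333] v=[-1.6614]
Step 10: x=[7.0499] v=[-1.5336]
Step 11: x=[6.7144] v=[-1.3419]
Step 12: x=[6.4408] v=[-1.0943]
Step 13: x=[6.2405] v=[-0.8011]
Step 14: x=[6.1219] v=[-0.4745]
Step 15: x=[6.0899] v=[-0.1282]
Step 16: x=[6.1458] v=[0.2235]
First v>=0 after going negative at step 16, time=4.0000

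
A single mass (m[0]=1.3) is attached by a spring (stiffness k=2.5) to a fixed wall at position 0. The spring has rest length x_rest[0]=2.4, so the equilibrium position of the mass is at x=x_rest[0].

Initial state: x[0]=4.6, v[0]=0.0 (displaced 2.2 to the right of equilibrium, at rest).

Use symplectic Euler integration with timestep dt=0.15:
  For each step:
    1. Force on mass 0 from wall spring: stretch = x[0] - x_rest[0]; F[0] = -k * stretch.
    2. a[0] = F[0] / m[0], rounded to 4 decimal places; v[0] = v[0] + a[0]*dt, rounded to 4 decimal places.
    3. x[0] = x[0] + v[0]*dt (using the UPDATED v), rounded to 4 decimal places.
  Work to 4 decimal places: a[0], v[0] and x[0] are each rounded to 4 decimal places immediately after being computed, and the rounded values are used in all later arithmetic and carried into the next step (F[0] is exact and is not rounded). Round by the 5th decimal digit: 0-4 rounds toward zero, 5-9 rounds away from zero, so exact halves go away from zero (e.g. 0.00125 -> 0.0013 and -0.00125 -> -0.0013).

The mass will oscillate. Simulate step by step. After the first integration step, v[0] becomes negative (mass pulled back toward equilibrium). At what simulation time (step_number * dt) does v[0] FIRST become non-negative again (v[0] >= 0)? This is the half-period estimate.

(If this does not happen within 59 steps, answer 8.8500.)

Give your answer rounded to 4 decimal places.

Step 0: x=[4.6000] v=[0.0000]
Step 1: x=[4.5048] v=[-0.6346]
Step 2: x=[4.3185] v=[-1.2418]
Step 3: x=[4.0492] v=[-1.7952]
Step 4: x=[3.7086] v=[-2.2709]
Step 5: x=[3.3113] v=[-2.6484]
Step 6: x=[2.8746] v=[-2.9113]
Step 7: x=[2.4174] v=[-3.0482]
Step 8: x=[1.9594] v=[-3.0532]
Step 9: x=[1.5205] v=[-2.9261]
Step 10: x=[1.1196] v=[-2.6724]
Step 11: x=[0.7741] v=[-2.3031]
Step 12: x=[0.4990] v=[-1.8341]
Step 13: x=[0.3061] v=[-1.2857]
Step 14: x=[0.2038] v=[-0.6817]
Step 15: x=[0.1966] v=[-0.0482]
Step 16: x=[0.2847] v=[0.5874]
First v>=0 after going negative at step 16, time=2.4000

Answer: 2.4000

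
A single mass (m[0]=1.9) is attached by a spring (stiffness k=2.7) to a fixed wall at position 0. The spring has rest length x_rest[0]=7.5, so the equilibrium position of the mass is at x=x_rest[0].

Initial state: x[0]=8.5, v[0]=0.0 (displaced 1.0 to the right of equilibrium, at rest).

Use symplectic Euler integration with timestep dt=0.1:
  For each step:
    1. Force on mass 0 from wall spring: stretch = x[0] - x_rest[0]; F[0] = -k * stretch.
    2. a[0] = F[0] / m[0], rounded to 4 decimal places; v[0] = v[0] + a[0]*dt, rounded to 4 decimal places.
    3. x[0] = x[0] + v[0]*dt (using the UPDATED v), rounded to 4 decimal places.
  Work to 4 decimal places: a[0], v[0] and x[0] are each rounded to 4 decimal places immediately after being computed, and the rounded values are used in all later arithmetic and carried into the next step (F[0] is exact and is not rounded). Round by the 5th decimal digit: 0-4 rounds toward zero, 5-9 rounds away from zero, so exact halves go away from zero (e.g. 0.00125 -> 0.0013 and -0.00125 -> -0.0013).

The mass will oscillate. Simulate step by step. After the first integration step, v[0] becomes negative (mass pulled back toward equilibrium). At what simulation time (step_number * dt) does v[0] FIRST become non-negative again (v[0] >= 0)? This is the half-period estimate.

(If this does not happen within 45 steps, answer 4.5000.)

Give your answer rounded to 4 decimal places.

Step 0: x=[8.5000] v=[0.0000]
Step 1: x=[8.4858] v=[-0.1421]
Step 2: x=[8.4576] v=[-0.2822]
Step 3: x=[8.4158] v=[-0.4183]
Step 4: x=[8.3610] v=[-0.5484]
Step 5: x=[8.2939] v=[-0.6708]
Step 6: x=[8.2155] v=[-0.7836]
Step 7: x=[8.1270] v=[-0.8853]
Step 8: x=[8.0296] v=[-0.9744]
Step 9: x=[7.9246] v=[-1.0497]
Step 10: x=[7.8136] v=[-1.1100]
Step 11: x=[7.6981] v=[-1.1546]
Step 12: x=[7.5798] v=[-1.1828]
Step 13: x=[7.4604] v=[-1.1941]
Step 14: x=[7.3416] v=[-1.1885]
Step 15: x=[7.2250] v=[-1.1660]
Step 16: x=[7.1123] v=[-1.1269]
Step 17: x=[7.0051] v=[-1.0718]
Step 18: x=[6.9050] v=[-1.0015]
Step 19: x=[6.8133] v=[-0.9170]
Step 20: x=[6.7314] v=[-0.8194]
Step 21: x=[6.6604] v=[-0.7102]
Step 22: x=[6.6013] v=[-0.5909]
Step 23: x=[6.5550] v=[-0.4632]
Step 24: x=[6.5221] v=[-0.3289]
Step 25: x=[6.5031] v=[-0.1899]
Step 26: x=[6.4983] v=[-0.0482]
Step 27: x=[6.5077] v=[0.0942]
First v>=0 after going negative at step 27, time=2.7000

Answer: 2.7000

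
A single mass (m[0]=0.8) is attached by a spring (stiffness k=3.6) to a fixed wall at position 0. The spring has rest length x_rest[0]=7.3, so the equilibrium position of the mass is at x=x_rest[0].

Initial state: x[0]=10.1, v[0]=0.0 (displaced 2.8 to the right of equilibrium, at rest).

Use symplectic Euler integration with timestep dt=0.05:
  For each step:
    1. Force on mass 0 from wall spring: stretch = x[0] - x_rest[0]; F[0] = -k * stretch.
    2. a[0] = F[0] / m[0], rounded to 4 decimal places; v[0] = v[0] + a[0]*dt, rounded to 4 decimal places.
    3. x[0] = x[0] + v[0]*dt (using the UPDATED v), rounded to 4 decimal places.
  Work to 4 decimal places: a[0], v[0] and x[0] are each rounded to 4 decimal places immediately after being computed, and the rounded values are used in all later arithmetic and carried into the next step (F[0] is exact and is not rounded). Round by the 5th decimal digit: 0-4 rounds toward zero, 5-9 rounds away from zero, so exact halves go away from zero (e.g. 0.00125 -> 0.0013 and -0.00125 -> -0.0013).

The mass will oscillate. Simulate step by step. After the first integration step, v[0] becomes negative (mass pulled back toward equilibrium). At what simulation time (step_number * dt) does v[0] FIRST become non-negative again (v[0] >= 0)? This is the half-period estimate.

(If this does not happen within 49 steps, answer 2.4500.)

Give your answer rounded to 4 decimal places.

Answer: 1.5000

Derivation:
Step 0: x=[10.1000] v=[0.0000]
Step 1: x=[10.0685] v=[-0.6300]
Step 2: x=[10.0059] v=[-1.2529]
Step 3: x=[9.9128] v=[-1.8617]
Step 4: x=[9.7903] v=[-2.4496]
Step 5: x=[9.6398] v=[-3.0099]
Step 6: x=[9.4630] v=[-3.5364]
Step 7: x=[9.2618] v=[-4.0231]
Step 8: x=[9.0386] v=[-4.4645]
Step 9: x=[8.7958] v=[-4.8557]
Step 10: x=[8.5362] v=[-5.1923]
Step 11: x=[8.2627] v=[-5.4704]
Step 12: x=[7.9784] v=[-5.6870]
Step 13: x=[7.6864] v=[-5.8396]
Step 14: x=[7.3901] v=[-5.9265]
Step 15: x=[7.0928] v=[-5.9468]
Step 16: x=[6.7978] v=[-5.9002]
Step 17: x=[6.5084] v=[-5.7872]
Step 18: x=[6.2279] v=[-5.6091]
Step 19: x=[5.9595] v=[-5.3679]
Step 20: x=[5.7062] v=[-5.0663]
Step 21: x=[5.4708] v=[-4.7077]
Step 22: x=[5.2560] v=[-4.2961]
Step 23: x=[5.0642] v=[-3.8362]
Step 24: x=[4.8975] v=[-3.3331]
Step 25: x=[4.7579] v=[-2.7925]
Step 26: x=[4.6469] v=[-2.2205]
Step 27: x=[4.5657] v=[-1.6236]
Step 28: x=[4.5153] v=[-1.0084]
Step 29: x=[4.4962] v=[-0.3818]
Step 30: x=[4.5087] v=[0.2491]
First v>=0 after going negative at step 30, time=1.5000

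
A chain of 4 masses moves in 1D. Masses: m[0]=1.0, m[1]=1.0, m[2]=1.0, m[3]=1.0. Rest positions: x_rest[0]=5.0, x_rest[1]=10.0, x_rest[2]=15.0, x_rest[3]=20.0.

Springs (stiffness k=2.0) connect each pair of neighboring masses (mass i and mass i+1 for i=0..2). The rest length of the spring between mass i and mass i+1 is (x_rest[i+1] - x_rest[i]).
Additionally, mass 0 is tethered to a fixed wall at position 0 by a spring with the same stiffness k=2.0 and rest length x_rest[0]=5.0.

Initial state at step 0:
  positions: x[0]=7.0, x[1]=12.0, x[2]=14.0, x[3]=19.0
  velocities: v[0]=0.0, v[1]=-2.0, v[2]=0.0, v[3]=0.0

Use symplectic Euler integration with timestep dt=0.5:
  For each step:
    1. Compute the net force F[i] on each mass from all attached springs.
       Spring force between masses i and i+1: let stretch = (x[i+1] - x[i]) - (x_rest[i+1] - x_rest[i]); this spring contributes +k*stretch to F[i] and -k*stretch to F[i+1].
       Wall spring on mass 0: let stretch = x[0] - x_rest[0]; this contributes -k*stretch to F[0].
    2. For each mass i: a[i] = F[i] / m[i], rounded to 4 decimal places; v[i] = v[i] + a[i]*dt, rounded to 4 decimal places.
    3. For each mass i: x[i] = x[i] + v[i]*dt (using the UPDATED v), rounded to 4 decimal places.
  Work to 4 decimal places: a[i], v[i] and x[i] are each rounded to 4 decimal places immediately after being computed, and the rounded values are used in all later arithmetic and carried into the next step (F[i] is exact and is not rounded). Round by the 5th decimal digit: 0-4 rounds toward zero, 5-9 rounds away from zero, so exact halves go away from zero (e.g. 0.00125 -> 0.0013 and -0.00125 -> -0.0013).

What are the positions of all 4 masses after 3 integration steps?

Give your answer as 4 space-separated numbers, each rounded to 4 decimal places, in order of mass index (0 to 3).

Answer: 1.8750 8.5000 14.2500 21.0000

Derivation:
Step 0: x=[7.0000 12.0000 14.0000 19.0000] v=[0.0000 -2.0000 0.0000 0.0000]
Step 1: x=[6.0000 9.5000 15.5000 19.0000] v=[-2.0000 -5.0000 3.0000 0.0000]
Step 2: x=[3.7500 8.2500 15.7500 19.7500] v=[-4.5000 -2.5000 0.5000 1.5000]
Step 3: x=[1.8750 8.5000 14.2500 21.0000] v=[-3.7500 0.5000 -3.0000 2.5000]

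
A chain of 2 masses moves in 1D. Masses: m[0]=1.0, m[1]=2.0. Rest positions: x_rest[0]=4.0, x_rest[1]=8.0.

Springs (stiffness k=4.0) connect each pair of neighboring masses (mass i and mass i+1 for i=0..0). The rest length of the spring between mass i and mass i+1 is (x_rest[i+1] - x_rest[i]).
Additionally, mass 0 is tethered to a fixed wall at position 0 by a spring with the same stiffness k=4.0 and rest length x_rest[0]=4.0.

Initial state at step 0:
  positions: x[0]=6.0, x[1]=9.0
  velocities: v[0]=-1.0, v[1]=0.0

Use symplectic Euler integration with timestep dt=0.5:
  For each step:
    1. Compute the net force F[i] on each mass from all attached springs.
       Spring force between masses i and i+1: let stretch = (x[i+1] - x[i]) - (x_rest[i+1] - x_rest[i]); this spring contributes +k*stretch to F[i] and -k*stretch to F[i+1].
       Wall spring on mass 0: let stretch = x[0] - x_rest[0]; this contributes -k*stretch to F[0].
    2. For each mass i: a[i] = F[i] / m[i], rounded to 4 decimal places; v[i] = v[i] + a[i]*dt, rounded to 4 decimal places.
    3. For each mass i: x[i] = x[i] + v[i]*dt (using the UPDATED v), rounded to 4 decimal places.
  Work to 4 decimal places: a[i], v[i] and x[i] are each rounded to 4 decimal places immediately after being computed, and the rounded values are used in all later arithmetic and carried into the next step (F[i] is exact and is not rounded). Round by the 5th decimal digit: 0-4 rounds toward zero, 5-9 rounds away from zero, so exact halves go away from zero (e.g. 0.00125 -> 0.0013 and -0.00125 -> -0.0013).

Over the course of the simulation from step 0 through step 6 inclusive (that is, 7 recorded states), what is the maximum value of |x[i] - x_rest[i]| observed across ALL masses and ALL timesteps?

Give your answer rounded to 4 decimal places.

Answer: 3.0000

Derivation:
Step 0: x=[6.0000 9.0000] v=[-1.0000 0.0000]
Step 1: x=[2.5000 9.5000] v=[-7.0000 1.0000]
Step 2: x=[3.5000 8.5000] v=[2.0000 -2.0000]
Step 3: x=[6.0000 7.0000] v=[5.0000 -3.0000]
Step 4: x=[3.5000 7.0000] v=[-5.0000 0.0000]
Step 5: x=[1.0000 7.2500] v=[-5.0000 0.5000]
Step 6: x=[3.7500 6.3750] v=[5.5000 -1.7500]
Max displacement = 3.0000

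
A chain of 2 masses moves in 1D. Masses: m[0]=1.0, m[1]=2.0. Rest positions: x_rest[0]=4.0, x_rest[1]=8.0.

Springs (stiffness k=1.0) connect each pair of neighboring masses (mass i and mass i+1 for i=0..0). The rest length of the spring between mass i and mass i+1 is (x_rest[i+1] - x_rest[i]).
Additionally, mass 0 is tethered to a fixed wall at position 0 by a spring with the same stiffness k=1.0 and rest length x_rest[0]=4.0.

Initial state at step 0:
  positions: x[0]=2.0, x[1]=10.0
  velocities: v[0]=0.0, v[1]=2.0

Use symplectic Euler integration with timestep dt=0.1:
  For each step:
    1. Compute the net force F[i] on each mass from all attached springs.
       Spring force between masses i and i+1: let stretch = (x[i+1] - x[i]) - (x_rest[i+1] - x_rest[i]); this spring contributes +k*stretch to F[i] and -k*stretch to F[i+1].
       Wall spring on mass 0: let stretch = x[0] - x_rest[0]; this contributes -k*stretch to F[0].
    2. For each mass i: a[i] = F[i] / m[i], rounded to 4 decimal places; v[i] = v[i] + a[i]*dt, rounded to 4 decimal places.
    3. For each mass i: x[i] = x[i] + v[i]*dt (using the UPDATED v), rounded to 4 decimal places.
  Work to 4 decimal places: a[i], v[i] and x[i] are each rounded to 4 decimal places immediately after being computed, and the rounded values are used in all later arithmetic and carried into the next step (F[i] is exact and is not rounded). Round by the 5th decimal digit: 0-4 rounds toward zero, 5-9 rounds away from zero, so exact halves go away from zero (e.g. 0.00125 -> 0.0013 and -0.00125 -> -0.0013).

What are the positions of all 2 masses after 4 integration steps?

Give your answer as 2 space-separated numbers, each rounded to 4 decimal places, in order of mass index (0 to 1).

Step 0: x=[2.0000 10.0000] v=[0.0000 2.0000]
Step 1: x=[2.0600 10.1800] v=[0.6000 1.8000]
Step 2: x=[2.1806 10.3394] v=[1.2060 1.5940]
Step 3: x=[2.3610 10.4780] v=[1.8038 1.3861]
Step 4: x=[2.5989 10.5960] v=[2.3794 1.1803]

Answer: 2.5989 10.5960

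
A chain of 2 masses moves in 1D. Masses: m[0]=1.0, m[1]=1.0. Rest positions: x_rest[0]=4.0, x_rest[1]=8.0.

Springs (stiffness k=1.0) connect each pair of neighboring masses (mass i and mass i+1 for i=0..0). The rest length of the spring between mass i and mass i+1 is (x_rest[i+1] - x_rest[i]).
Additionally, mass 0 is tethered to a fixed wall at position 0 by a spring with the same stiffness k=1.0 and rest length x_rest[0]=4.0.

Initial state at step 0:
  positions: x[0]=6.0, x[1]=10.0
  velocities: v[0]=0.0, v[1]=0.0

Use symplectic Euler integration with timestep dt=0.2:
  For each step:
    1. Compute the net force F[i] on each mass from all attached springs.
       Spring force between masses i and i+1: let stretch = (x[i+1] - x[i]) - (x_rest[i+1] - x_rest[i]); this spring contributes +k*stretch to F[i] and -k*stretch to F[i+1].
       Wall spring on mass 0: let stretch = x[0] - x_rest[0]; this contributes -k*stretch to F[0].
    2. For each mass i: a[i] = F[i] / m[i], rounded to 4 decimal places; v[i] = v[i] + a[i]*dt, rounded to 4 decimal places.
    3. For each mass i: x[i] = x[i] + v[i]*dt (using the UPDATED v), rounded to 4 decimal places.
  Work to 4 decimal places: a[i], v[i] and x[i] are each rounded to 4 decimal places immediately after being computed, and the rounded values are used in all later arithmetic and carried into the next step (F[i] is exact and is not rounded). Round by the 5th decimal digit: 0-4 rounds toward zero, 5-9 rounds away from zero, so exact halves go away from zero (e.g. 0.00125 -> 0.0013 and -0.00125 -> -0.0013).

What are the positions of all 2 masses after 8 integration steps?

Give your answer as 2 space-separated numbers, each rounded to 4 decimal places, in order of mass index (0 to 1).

Answer: 4.1994 9.4864

Derivation:
Step 0: x=[6.0000 10.0000] v=[0.0000 0.0000]
Step 1: x=[5.9200 10.0000] v=[-0.4000 0.0000]
Step 2: x=[5.7664 9.9968] v=[-0.7680 -0.0160]
Step 3: x=[5.5514 9.9844] v=[-1.0752 -0.0621]
Step 4: x=[5.2916 9.9547] v=[-1.2989 -0.1487]
Step 5: x=[5.0067 9.8984] v=[-1.4246 -0.2813]
Step 6: x=[4.7172 9.8065] v=[-1.4476 -0.4596]
Step 7: x=[4.4426 9.6710] v=[-1.3732 -0.6775]
Step 8: x=[4.1994 9.4864] v=[-1.2160 -0.9232]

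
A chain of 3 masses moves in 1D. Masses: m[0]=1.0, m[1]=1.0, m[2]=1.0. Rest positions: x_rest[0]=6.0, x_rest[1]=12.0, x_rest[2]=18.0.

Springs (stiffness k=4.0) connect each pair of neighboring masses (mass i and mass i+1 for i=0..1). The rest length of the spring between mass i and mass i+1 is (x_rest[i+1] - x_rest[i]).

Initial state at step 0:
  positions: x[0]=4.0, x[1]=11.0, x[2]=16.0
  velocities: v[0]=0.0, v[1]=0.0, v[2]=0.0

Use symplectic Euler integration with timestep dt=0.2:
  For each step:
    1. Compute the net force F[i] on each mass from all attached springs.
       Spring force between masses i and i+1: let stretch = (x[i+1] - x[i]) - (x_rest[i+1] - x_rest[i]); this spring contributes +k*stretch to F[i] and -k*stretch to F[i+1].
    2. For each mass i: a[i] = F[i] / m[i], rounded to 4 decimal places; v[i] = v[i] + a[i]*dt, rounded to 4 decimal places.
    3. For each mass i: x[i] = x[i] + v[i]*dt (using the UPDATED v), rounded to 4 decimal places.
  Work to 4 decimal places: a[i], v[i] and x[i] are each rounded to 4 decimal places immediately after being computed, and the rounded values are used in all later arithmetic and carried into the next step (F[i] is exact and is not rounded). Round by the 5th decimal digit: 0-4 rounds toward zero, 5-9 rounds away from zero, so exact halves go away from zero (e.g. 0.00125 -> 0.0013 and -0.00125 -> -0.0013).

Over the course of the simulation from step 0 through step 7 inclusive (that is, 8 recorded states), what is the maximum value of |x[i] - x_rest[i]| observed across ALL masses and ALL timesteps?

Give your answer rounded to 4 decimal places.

Answer: 2.3767

Derivation:
Step 0: x=[4.0000 11.0000 16.0000] v=[0.0000 0.0000 0.0000]
Step 1: x=[4.1600 10.6800 16.1600] v=[0.8000 -1.6000 0.8000]
Step 2: x=[4.4032 10.1936 16.4032] v=[1.2160 -2.4320 1.2160]
Step 3: x=[4.6129 9.7743 16.6129] v=[1.0483 -2.0966 1.0483]
Step 4: x=[4.6884 9.6233 16.6884] v=[0.3774 -0.7548 0.3774]
Step 5: x=[4.5935 9.8132 16.5935] v=[-0.4747 0.9494 -0.4747]
Step 6: x=[4.3737 10.2528 16.3737] v=[-1.0989 2.1979 -1.0989]
Step 7: x=[4.1346 10.7311 16.1346] v=[-1.1956 2.3913 -1.1956]
Max displacement = 2.3767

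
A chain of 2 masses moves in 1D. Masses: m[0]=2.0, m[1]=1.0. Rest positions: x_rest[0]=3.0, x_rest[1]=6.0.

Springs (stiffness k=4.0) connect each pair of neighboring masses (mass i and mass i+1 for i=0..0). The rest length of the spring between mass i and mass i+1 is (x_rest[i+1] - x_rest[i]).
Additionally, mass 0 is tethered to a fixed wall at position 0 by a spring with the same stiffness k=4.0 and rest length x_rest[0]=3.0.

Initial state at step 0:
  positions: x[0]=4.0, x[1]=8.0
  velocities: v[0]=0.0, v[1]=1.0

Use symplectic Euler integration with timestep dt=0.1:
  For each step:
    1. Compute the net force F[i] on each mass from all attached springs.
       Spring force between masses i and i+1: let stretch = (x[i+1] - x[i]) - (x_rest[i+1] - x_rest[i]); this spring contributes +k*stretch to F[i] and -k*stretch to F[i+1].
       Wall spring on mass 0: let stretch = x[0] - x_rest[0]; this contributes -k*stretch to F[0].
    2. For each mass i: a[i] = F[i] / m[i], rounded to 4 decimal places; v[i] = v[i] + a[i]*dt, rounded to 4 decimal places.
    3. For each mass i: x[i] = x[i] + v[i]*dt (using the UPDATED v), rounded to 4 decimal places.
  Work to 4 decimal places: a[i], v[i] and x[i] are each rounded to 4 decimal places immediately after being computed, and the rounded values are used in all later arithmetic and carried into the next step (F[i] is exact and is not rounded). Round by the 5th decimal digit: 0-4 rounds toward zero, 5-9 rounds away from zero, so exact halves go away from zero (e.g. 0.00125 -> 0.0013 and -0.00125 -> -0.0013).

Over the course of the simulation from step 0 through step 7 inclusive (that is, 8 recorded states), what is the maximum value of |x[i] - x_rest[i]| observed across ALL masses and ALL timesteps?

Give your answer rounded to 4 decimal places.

Answer: 2.0776

Derivation:
Step 0: x=[4.0000 8.0000] v=[0.0000 1.0000]
Step 1: x=[4.0000 8.0600] v=[0.0000 0.6000]
Step 2: x=[4.0012 8.0776] v=[0.0120 0.1760]
Step 3: x=[4.0039 8.0521] v=[0.0270 -0.2546]
Step 4: x=[4.0075 7.9847] v=[0.0359 -0.6739]
Step 5: x=[4.0105 7.8782] v=[0.0298 -1.0648]
Step 6: x=[4.0106 7.7370] v=[0.0012 -1.4119]
Step 7: x=[4.0050 7.5668] v=[-0.0556 -1.7025]
Max displacement = 2.0776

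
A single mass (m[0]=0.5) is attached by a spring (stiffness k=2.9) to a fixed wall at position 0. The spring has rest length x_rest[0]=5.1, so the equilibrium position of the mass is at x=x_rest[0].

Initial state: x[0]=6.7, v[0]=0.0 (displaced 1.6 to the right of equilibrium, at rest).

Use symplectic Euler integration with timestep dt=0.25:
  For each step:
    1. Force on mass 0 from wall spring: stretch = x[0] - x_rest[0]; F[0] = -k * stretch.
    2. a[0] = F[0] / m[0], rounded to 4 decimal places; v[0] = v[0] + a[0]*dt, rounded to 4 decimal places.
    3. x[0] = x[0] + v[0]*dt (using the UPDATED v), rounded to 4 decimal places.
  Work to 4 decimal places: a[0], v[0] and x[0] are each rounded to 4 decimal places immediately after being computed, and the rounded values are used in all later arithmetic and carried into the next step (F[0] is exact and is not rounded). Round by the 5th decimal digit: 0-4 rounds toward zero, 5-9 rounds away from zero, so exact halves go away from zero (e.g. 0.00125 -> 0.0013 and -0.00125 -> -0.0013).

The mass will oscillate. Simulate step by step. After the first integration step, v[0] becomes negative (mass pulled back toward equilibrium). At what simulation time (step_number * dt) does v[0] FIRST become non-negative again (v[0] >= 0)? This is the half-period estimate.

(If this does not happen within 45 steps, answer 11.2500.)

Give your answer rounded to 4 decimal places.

Answer: 1.5000

Derivation:
Step 0: x=[6.7000] v=[0.0000]
Step 1: x=[6.1200] v=[-2.3200]
Step 2: x=[5.1703] v=[-3.7990]
Step 3: x=[4.1951] v=[-3.9009]
Step 4: x=[3.5479] v=[-2.5888]
Step 5: x=[3.4633] v=[-0.3383]
Step 6: x=[3.9720] v=[2.0349]
First v>=0 after going negative at step 6, time=1.5000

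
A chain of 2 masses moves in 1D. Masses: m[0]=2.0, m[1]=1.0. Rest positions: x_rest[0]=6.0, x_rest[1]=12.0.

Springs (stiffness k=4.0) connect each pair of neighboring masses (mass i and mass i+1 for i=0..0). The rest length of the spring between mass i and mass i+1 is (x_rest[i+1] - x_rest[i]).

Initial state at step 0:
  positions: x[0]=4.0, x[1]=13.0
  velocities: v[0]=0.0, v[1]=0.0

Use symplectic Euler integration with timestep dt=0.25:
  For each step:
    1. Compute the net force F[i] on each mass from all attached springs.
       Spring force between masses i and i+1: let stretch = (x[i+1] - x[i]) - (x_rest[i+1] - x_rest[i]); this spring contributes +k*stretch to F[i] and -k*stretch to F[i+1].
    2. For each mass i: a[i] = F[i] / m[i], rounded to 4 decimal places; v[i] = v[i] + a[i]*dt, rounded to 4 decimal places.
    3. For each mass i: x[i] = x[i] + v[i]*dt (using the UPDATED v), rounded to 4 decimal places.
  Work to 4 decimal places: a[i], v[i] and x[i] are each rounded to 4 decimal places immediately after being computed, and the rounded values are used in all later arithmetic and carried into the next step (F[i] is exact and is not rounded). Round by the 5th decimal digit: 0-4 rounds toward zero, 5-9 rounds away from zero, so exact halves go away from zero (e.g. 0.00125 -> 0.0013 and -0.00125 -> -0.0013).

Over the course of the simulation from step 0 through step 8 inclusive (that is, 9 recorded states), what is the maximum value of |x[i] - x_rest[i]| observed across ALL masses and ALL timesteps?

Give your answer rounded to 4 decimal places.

Answer: 3.0181

Derivation:
Step 0: x=[4.0000 13.0000] v=[0.0000 0.0000]
Step 1: x=[4.3750 12.2500] v=[1.5000 -3.0000]
Step 2: x=[4.9844 11.0313] v=[2.4375 -4.8750]
Step 3: x=[5.5997 9.8008] v=[2.4610 -4.9219]
Step 4: x=[5.9901 9.0201] v=[1.5616 -3.1230]
Step 5: x=[6.0093 8.9819] v=[0.0766 -0.1530]
Step 6: x=[5.6500 9.7005] v=[-1.4371 2.8744]
Step 7: x=[5.0470 10.9065] v=[-2.4119 4.8239]
Step 8: x=[4.4265 12.1476] v=[-2.4822 4.9644]
Max displacement = 3.0181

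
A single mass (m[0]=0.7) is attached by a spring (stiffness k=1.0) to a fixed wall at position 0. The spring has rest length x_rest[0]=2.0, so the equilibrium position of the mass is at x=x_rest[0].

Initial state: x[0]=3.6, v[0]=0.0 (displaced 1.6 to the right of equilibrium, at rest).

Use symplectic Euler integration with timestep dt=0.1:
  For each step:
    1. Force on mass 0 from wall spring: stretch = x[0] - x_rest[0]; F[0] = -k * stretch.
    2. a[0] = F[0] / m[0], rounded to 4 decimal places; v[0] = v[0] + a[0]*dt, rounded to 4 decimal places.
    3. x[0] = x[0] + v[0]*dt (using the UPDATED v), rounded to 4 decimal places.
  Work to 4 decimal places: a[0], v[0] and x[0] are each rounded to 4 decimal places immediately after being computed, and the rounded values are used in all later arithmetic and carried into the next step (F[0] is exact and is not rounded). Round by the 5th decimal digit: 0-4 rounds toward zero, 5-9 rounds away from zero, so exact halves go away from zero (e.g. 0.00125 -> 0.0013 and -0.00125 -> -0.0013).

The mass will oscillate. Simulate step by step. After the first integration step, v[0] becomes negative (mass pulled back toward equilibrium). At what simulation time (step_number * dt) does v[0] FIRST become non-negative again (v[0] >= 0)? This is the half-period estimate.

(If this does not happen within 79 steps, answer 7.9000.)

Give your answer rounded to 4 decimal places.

Answer: 2.7000

Derivation:
Step 0: x=[3.6000] v=[0.0000]
Step 1: x=[3.5771] v=[-0.2286]
Step 2: x=[3.5317] v=[-0.4539]
Step 3: x=[3.4644] v=[-0.6727]
Step 4: x=[3.3762] v=[-0.8819]
Step 5: x=[3.2684] v=[-1.0785]
Step 6: x=[3.1424] v=[-1.2597]
Step 7: x=[3.0001] v=[-1.4229]
Step 8: x=[2.8435] v=[-1.5658]
Step 9: x=[2.6749] v=[-1.6863]
Step 10: x=[2.4966] v=[-1.7827]
Step 11: x=[2.3112] v=[-1.8536]
Step 12: x=[2.1214] v=[-1.8981]
Step 13: x=[1.9299] v=[-1.9154]
Step 14: x=[1.7394] v=[-1.9054]
Step 15: x=[1.5526] v=[-1.8682]
Step 16: x=[1.3722] v=[-1.8043]
Step 17: x=[1.2007] v=[-1.7146]
Step 18: x=[1.0407] v=[-1.6004]
Step 19: x=[0.8944] v=[-1.4634]
Step 20: x=[0.7639] v=[-1.3055]
Step 21: x=[0.6510] v=[-1.1289]
Step 22: x=[0.5574] v=[-0.9362]
Step 23: x=[0.4844] v=[-0.7301]
Step 24: x=[0.4330] v=[-0.5136]
Step 25: x=[0.4040] v=[-0.2897]
Step 26: x=[0.3978] v=[-0.0617]
Step 27: x=[0.4145] v=[0.1672]
First v>=0 after going negative at step 27, time=2.7000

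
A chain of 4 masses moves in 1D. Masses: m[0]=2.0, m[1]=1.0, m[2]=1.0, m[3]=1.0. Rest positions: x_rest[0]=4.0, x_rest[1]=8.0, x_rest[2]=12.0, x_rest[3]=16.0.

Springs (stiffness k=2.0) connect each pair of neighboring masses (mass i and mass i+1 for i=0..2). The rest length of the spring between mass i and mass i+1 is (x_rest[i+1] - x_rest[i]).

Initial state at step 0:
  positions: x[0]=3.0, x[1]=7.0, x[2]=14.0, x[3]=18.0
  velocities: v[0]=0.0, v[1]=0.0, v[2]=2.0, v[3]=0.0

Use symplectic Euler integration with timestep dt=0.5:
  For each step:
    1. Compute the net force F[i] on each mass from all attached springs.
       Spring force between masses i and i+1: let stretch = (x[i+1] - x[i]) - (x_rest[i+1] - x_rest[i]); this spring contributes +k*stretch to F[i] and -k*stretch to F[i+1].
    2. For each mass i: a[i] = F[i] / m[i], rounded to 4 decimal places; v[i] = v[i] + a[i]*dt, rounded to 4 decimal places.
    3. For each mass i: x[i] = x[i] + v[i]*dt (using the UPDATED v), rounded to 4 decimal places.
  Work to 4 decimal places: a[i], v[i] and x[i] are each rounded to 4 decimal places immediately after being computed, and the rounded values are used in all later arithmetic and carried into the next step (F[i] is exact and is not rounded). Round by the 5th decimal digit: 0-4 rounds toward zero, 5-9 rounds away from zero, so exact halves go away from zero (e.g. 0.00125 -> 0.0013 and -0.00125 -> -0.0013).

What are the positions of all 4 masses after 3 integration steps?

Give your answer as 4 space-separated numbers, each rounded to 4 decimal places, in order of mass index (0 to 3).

Answer: 4.3438 9.3125 13.0000 17.0000

Derivation:
Step 0: x=[3.0000 7.0000 14.0000 18.0000] v=[0.0000 0.0000 2.0000 0.0000]
Step 1: x=[3.0000 8.5000 13.5000 18.0000] v=[0.0000 3.0000 -1.0000 0.0000]
Step 2: x=[3.3750 9.7500 12.7500 17.7500] v=[0.7500 2.5000 -1.5000 -0.5000]
Step 3: x=[4.3438 9.3125 13.0000 17.0000] v=[1.9375 -0.8750 0.5000 -1.5000]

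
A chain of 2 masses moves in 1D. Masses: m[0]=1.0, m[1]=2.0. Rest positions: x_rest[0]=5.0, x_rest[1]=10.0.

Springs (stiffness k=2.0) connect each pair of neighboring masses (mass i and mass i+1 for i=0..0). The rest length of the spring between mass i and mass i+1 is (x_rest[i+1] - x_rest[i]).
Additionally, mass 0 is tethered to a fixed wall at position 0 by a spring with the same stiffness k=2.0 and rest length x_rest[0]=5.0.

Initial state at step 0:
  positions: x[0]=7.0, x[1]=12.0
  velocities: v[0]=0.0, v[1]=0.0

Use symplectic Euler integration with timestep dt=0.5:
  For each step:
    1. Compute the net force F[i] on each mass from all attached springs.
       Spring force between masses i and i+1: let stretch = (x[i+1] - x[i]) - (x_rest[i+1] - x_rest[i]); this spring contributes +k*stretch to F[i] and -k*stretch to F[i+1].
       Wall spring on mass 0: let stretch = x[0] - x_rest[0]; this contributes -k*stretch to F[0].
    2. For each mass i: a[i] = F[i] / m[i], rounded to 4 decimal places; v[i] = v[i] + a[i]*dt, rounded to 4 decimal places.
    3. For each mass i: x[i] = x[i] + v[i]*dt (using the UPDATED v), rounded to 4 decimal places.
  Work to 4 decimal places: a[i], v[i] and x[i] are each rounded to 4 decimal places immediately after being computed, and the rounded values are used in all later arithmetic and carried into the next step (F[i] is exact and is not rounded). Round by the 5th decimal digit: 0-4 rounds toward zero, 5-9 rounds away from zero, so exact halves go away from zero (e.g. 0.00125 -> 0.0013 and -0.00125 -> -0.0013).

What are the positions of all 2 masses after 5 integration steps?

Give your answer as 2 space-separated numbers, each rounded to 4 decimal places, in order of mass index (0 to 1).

Step 0: x=[7.0000 12.0000] v=[0.0000 0.0000]
Step 1: x=[6.0000 12.0000] v=[-2.0000 0.0000]
Step 2: x=[5.0000 11.7500] v=[-2.0000 -0.5000]
Step 3: x=[4.8750 11.0625] v=[-0.2500 -1.3750]
Step 4: x=[5.4063 10.0781] v=[1.0625 -1.9688]
Step 5: x=[5.5703 9.1758] v=[0.3280 -1.8047]

Answer: 5.5703 9.1758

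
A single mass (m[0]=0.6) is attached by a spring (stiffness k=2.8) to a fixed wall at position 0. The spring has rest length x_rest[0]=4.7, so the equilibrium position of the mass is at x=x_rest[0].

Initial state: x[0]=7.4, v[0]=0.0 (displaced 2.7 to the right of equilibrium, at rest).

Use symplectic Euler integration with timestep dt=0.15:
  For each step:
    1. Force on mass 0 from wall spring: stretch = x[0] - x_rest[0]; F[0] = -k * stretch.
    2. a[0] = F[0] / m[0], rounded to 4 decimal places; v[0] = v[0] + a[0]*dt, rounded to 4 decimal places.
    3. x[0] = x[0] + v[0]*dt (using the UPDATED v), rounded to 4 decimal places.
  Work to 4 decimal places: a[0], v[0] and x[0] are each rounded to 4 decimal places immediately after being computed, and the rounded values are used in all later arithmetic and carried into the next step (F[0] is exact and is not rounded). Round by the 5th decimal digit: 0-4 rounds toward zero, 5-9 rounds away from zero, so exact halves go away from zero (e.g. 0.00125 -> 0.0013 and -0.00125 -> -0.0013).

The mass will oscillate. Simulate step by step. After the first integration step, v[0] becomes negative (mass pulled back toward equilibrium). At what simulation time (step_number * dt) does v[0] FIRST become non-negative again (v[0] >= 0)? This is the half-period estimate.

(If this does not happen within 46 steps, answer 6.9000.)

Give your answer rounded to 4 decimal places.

Answer: 1.5000

Derivation:
Step 0: x=[7.4000] v=[0.0000]
Step 1: x=[7.1165] v=[-1.8900]
Step 2: x=[6.5793] v=[-3.5816]
Step 3: x=[5.8447] v=[-4.8971]
Step 4: x=[4.9899] v=[-5.6984]
Step 5: x=[4.1047] v=[-5.9013]
Step 6: x=[3.2820] v=[-5.4846]
Step 7: x=[2.6082] v=[-4.4920]
Step 8: x=[2.1540] v=[-3.0277]
Step 9: x=[1.9672] v=[-1.2455]
Step 10: x=[2.0673] v=[0.6675]
First v>=0 after going negative at step 10, time=1.5000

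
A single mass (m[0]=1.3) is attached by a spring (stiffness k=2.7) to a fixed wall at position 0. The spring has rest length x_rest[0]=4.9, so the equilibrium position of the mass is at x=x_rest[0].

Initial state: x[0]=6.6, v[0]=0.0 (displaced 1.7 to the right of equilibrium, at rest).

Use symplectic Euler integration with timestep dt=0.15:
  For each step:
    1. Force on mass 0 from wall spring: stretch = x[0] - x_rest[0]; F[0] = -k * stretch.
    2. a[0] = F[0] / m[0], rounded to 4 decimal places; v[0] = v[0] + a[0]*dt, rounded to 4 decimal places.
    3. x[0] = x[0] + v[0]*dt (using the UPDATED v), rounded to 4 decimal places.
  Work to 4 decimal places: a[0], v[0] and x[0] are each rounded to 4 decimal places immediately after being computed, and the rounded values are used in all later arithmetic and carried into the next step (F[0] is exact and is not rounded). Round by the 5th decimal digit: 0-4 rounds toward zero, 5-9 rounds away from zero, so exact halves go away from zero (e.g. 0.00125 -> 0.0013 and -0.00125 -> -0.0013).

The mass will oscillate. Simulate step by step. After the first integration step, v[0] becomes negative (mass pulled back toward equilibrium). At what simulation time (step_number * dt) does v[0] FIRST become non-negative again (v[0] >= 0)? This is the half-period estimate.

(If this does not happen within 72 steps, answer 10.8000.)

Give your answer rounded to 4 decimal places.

Step 0: x=[6.6000] v=[0.0000]
Step 1: x=[6.5206] v=[-0.5296]
Step 2: x=[6.3654] v=[-1.0345]
Step 3: x=[6.1418] v=[-1.4910]
Step 4: x=[5.8601] v=[-1.8779]
Step 5: x=[5.5336] v=[-2.1770]
Step 6: x=[5.1774] v=[-2.3744]
Step 7: x=[4.8083] v=[-2.4608]
Step 8: x=[4.4435] v=[-2.4322]
Step 9: x=[4.1000] v=[-2.2900]
Step 10: x=[3.7939] v=[-2.0408]
Step 11: x=[3.5395] v=[-1.6962]
Step 12: x=[3.3487] v=[-1.2723]
Step 13: x=[3.2304] v=[-0.7890]
Step 14: x=[3.1901] v=[-0.2689]
Step 15: x=[3.2297] v=[0.2638]
First v>=0 after going negative at step 15, time=2.2500

Answer: 2.2500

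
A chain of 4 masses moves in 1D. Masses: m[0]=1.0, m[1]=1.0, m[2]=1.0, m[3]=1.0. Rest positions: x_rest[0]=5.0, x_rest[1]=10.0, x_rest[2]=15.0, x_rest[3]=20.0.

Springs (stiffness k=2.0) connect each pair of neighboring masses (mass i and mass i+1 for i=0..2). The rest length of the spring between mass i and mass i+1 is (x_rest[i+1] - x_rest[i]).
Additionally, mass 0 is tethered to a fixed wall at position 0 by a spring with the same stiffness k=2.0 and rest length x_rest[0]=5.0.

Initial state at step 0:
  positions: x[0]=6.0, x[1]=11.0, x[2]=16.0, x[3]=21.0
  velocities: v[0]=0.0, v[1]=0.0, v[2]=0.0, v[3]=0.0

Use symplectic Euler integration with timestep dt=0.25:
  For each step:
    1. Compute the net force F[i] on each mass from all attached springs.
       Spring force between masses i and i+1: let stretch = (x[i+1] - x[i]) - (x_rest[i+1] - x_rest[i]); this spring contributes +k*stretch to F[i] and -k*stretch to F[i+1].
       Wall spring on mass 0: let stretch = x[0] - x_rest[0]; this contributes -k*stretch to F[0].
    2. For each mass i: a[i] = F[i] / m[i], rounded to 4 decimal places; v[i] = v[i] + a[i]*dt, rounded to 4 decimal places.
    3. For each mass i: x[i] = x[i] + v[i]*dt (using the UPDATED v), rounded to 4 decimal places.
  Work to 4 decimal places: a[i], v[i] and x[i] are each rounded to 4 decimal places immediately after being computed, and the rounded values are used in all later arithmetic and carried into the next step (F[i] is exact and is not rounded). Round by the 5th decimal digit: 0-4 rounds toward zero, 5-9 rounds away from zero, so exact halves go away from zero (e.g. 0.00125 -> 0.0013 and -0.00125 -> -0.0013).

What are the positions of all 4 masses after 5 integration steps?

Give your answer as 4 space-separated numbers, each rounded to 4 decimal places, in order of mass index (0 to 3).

Step 0: x=[6.0000 11.0000 16.0000 21.0000] v=[0.0000 0.0000 0.0000 0.0000]
Step 1: x=[5.8750 11.0000 16.0000 21.0000] v=[-0.5000 0.0000 0.0000 0.0000]
Step 2: x=[5.6563 10.9844 16.0000 21.0000] v=[-0.8750 -0.0625 0.0000 0.0000]
Step 3: x=[5.3965 10.9297 15.9981 21.0000] v=[-1.0391 -0.2188 -0.0078 0.0000]
Step 4: x=[5.1538 10.8169 15.9878 20.9998] v=[-0.9708 -0.4512 -0.0411 -0.0010]
Step 5: x=[4.9748 10.6426 15.9577 20.9981] v=[-0.7162 -0.6973 -0.1206 -0.0070]

Answer: 4.9748 10.6426 15.9577 20.9981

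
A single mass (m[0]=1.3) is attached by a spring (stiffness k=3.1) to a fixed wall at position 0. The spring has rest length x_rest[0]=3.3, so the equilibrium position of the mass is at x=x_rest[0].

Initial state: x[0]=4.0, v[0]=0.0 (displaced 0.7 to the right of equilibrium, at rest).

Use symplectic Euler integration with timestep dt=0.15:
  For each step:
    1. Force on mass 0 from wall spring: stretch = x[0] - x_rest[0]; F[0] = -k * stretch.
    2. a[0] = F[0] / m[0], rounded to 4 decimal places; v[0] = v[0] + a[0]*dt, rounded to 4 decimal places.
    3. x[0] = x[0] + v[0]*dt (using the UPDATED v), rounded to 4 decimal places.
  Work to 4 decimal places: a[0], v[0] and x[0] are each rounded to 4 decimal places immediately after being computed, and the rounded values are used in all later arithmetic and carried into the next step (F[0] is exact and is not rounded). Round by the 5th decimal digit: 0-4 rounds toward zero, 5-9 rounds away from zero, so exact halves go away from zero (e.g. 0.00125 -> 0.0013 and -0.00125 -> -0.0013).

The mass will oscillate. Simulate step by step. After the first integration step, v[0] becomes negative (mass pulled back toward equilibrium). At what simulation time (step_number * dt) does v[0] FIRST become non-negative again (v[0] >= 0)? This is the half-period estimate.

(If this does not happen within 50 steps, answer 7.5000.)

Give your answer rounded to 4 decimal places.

Step 0: x=[4.0000] v=[0.0000]
Step 1: x=[3.9624] v=[-0.2504]
Step 2: x=[3.8893] v=[-0.4873]
Step 3: x=[3.7846] v=[-0.6981]
Step 4: x=[3.6539] v=[-0.8714]
Step 5: x=[3.5042] v=[-0.9980]
Step 6: x=[3.3436] v=[-1.0710]
Step 7: x=[3.1806] v=[-1.0866]
Step 8: x=[3.0240] v=[-1.0439]
Step 9: x=[2.8822] v=[-0.9452]
Step 10: x=[2.7628] v=[-0.7958]
Step 11: x=[2.6722] v=[-0.6037]
Step 12: x=[2.6153] v=[-0.3791]
Step 13: x=[2.5952] v=[-0.1342]
Step 14: x=[2.6129] v=[0.1179]
First v>=0 after going negative at step 14, time=2.1000

Answer: 2.1000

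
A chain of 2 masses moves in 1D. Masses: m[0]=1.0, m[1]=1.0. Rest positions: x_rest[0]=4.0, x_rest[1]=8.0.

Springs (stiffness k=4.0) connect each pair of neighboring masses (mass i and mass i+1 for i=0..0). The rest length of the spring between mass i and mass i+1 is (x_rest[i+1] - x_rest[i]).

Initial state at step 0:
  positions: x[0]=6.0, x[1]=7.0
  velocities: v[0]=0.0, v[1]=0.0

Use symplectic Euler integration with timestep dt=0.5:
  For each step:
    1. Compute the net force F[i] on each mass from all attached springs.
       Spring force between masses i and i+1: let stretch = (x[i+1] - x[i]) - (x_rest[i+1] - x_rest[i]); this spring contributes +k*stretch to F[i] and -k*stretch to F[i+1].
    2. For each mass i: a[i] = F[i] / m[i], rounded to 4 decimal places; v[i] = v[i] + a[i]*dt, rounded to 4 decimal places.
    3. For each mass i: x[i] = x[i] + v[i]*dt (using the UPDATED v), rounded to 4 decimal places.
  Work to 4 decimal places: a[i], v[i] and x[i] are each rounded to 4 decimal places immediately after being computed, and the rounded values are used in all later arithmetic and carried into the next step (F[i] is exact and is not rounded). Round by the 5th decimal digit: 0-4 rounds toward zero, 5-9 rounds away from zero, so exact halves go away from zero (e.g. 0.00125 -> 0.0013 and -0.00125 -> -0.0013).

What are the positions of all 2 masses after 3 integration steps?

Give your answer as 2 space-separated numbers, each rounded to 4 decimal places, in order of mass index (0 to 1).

Step 0: x=[6.0000 7.0000] v=[0.0000 0.0000]
Step 1: x=[3.0000 10.0000] v=[-6.0000 6.0000]
Step 2: x=[3.0000 10.0000] v=[0.0000 0.0000]
Step 3: x=[6.0000 7.0000] v=[6.0000 -6.0000]

Answer: 6.0000 7.0000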